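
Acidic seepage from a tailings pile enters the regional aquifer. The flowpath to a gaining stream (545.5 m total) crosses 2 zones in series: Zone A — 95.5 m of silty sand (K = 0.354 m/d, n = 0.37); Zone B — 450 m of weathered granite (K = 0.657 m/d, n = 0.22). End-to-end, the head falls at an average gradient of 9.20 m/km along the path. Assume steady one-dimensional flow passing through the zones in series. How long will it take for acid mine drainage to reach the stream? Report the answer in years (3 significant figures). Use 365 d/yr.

Steady 1-D flow in series ⇒ the Darcy flux q is identical in every zone and the zone head losses add (resistances L/K in series).
Σ(L/K) = 95.5/0.354 + 450/0.657 = 269.8 + 684.9 = 954.7 d
K_eq = L_total / Σ(L/K) = 545.5 / 954.7 = 0.5714 m/d
q = K_eq · i = 0.5714 × 0.0092 = 0.005257 m/d (same in every zone)
Zone A: v = q/n = 0.005257/0.37 = 0.01421 m/d → t_A = 95.5/0.01421 = 6722 d
Zone B: v = q/n = 0.005257/0.22 = 0.02389 m/d → t_B = 450/0.02389 = 18830 d
Total t = 6722 + 18830 = 25560 d
   = 25560 / 365 = 70.0 yr

70.0 years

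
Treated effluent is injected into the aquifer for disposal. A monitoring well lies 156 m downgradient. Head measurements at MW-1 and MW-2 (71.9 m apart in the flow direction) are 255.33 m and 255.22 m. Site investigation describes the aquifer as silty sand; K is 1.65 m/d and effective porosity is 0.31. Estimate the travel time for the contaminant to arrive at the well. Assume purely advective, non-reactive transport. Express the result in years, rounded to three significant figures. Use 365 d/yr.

52.5 years

Hydraulic gradient i = (255.33 − 255.22) / 71.9 = 0.11 / 71.9 = 0.001530
Specific discharge q = 1.65 × 0.001530 = 0.002524 m/d
v_s = q/n_e = 0.002524/0.31 = 0.008143 m/d
t = L / v = 156 / 0.008143 = 19160 d
   = 19160 / 365 = 52.5 yr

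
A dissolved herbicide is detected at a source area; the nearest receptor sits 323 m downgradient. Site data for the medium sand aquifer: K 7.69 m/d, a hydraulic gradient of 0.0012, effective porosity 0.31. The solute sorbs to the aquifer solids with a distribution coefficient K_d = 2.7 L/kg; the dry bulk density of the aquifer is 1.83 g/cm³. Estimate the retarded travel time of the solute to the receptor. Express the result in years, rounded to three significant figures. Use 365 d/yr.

Specific discharge q = 7.69 × 0.0012 = 0.009228 m/d
v_s = q/n_e = 0.009228/0.31 = 0.02977 m/d
Retardation R = 1 + ρ_b·K_d/n = 1 + 1.83×2.7/0.31 = 16.94
Contaminant velocity v_c = v/R = 0.02977/16.94 = 0.001757 m/d
t = L/v_c = 323/0.001757 = 183800 d
   = 183800/365 = 504 yr

504 years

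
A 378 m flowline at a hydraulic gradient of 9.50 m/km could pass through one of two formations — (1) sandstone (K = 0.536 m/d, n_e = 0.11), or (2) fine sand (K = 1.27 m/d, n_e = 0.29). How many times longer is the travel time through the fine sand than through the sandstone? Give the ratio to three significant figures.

Unit 1 (sandstone): v = 0.536×0.0095/0.11 = 0.04629 m/d, t = 378/0.04629 = 8166 d
Unit 2 (fine sand): v = 1.27×0.0095/0.29 = 0.04160 m/d, t = 378/0.04160 = 9086 d
t(fine sand) / t(sandstone) = 9086/8166 = 1.11

1.11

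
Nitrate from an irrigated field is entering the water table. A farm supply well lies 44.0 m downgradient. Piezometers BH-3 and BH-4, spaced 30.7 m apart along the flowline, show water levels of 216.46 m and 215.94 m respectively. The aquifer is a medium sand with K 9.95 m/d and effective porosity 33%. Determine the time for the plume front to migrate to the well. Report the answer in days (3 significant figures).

86.2 days

Hydraulic gradient i = (216.46 − 215.94) / 30.7 = 0.52 / 30.7 = 0.01694
q = Ki = 9.95 × 0.01694 = 0.1685 m/d
v = Ki/n = 9.95·0.01694/0.33 = 0.5107 m/d
t = L / v = 44.0 / 0.5107 = 86.15 d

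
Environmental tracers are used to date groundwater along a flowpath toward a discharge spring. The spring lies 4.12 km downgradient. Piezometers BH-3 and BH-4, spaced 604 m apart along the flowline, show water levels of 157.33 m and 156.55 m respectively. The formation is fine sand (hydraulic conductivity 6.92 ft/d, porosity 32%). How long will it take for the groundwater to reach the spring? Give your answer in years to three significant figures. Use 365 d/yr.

Hydraulic gradient i = (157.33 − 156.55) / 604 = 0.78 / 604 = 0.001291
K = 6.92 ft/d × 0.3048 = 2.109 m/d
Specific discharge q = 2.109 × 0.001291 = 0.002724 m/d
Seepage velocity v = q / n = 0.002724 / 0.32 = 0.008512 m/d
L = 4.12 km = 4120 m
t = L / v = 4120 / 0.008512 = 484000 d
   = 484000 / 365 = 1330 yr

1330 years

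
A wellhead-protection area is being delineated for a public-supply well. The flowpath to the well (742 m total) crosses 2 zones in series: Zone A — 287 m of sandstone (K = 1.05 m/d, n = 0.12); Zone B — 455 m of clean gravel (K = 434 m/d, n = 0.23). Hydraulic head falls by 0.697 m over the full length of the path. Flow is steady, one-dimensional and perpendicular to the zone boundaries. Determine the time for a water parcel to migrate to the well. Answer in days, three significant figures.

Steady 1-D flow in series ⇒ the Darcy flux q is identical in every zone and the zone head losses add (resistances L/K in series).
Σ(L/K) = 287/1.05 + 455/434 = 273.3 + 1.048 = 274.4 d
q = ΔH / Σ(L/K) = 0.697 / 274.4 = 0.002540 m/d (same in every zone)
Zone A: v = q/n = 0.002540/0.12 = 0.02117 m/d → t_A = 287/0.02117 = 13560 d
Zone B: v = q/n = 0.002540/0.23 = 0.01104 m/d → t_B = 455/0.01104 = 41200 d
Total t = 13560 + 41200 = 54750 d

54800 days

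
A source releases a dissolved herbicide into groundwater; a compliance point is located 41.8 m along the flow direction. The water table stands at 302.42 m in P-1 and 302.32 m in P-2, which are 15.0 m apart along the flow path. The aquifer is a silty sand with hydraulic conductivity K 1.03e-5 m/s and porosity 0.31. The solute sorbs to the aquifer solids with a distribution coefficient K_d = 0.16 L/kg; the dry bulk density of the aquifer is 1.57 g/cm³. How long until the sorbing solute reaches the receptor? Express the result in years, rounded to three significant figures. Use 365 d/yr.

Hydraulic gradient i = (302.42 − 302.32) / 15.0 = 0.10 / 15.0 = 0.006667
K = 1.03e-5 m/s × 86400 s/d = 0.8899 m/d
q = Ki = 0.8899 × 0.006667 = 0.005933 m/d
Seepage velocity v = q / n = 0.005933 / 0.31 = 0.01914 m/d
Retardation R = 1 + ρ_b·K_d/n = 1 + 1.57×0.16/0.31 = 1.810
Contaminant velocity v_c = v/R = 0.01914/1.810 = 0.01057 m/d
t = L/v_c = 41.8/0.01057 = 3954 d
   = 3954/365 = 10.8 yr

10.8 years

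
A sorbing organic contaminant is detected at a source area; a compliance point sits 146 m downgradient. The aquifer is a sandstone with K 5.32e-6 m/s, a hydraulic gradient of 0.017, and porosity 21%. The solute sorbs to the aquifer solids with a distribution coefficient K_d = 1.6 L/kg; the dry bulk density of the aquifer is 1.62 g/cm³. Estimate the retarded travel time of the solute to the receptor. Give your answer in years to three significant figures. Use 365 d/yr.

K = 5.32e-6 m/s × 86400 s/d = 0.4596 m/d
Darcy flux q = K·i = 0.4596 × 0.017 = 0.007814 m/d
v_s = q/n_e = 0.007814/0.21 = 0.03721 m/d
Retardation R = 1 + ρ_b·K_d/n = 1 + 1.62×1.6/0.21 = 13.34
Contaminant velocity v_c = v/R = 0.03721/13.34 = 0.002789 m/d
t = L/v_c = 146/0.002789 = 52350 d
   = 52350/365 = 143 yr

143 years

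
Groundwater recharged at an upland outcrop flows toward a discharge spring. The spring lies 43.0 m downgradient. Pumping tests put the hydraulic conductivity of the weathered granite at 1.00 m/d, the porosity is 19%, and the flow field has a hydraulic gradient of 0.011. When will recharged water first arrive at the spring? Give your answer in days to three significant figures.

743 days

q = Ki = 1.00 × 0.011 = 0.01100 m/d
v_s = q/n_e = 0.01100/0.19 = 0.05789 m/d
t = L / v = 43.0 / 0.05789 = 742.7 d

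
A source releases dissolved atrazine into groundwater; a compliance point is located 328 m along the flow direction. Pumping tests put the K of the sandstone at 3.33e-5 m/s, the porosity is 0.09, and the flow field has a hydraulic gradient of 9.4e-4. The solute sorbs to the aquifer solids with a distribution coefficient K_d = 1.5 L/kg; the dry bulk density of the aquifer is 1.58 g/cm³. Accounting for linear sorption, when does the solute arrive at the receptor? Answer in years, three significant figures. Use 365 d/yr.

K = 3.33e-5 m/s × 86400 s/d = 2.877 m/d
q = Ki = 2.877 × 9.4e-4 = 0.002704 m/d
v = Ki/n = 2.877·9.4e-4/0.09 = 0.03005 m/d
Retardation R = 1 + ρ_b·K_d/n = 1 + 1.58×1.5/0.09 = 27.33
Contaminant velocity v_c = v/R = 0.03005/27.33 = 0.001099 m/d
t = L/v_c = 328/0.001099 = 298300 d
   = 298300/365 = 817 yr

817 years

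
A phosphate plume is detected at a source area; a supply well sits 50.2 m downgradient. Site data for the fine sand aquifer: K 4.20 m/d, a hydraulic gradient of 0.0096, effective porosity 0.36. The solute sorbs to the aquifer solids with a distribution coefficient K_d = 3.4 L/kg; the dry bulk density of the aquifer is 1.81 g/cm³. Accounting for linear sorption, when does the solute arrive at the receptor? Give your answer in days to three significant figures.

8110 days

q = Ki = 4.20 × 0.0096 = 0.04032 m/d
v = Ki/n = 4.20·0.0096/0.36 = 0.1120 m/d
Retardation R = 1 + ρ_b·K_d/n = 1 + 1.81×3.4/0.36 = 18.09
Contaminant velocity v_c = v/R = 0.1120/18.09 = 0.006190 m/d
t = L/v_c = 50.2/0.006190 = 8110 d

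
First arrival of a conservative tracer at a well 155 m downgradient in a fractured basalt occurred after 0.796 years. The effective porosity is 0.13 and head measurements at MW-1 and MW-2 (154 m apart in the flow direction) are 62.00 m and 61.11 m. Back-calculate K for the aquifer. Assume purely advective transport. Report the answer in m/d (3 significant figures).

12.0 m/d

Hydraulic gradient i = (62.00 − 61.11) / 154 = 0.89 / 154 = 0.005779
t = 0.796 years = 290.5 d
v = L / t = 155 / 290.5 = 0.5335 m/d
K = v · n / i = 0.5335 × 0.13 / 0.005779 = 12.0 m/d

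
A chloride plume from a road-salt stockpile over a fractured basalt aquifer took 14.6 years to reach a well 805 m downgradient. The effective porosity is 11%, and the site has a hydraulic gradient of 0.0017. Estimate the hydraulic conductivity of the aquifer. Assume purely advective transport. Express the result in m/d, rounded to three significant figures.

9.77 m/d

t = 14.6 years = 5329 d
v = L / t = 805 / 5329 = 0.1511 m/d
K = v · n / i = 0.1511 × 0.11 / 0.0017 = 9.77 m/d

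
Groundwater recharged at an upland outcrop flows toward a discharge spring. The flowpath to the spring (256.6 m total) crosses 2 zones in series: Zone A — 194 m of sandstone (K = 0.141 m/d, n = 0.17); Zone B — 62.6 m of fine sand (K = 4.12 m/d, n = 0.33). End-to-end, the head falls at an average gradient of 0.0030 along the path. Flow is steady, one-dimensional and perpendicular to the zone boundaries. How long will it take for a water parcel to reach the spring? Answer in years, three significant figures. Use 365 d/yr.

266 years

For zones in series the flux q is common to all zones; the equivalent conductivity is the harmonic (thickness-weighted) mean, K_eq = L_total / Σ(L_j/K_j).
Σ(L/K) = 194/0.141 + 62.6/4.12 = 1376 + 15.19 = 1391 d
K_eq = L_total / Σ(L/K) = 256.6 / 1391 = 0.1845 m/d
q = K_eq · i = 0.1845 × 0.0030 = 5.534e-4 m/d (same in every zone)
Zone A: v = q/n = 5.534e-4/0.17 = 0.003255 m/d → t_A = 194/0.003255 = 59600 d
Zone B: v = q/n = 5.534e-4/0.33 = 0.001677 m/d → t_B = 62.6/0.001677 = 37330 d
Total t = 59600 + 37330 = 96930 d
   = 96930 / 365 = 266 yr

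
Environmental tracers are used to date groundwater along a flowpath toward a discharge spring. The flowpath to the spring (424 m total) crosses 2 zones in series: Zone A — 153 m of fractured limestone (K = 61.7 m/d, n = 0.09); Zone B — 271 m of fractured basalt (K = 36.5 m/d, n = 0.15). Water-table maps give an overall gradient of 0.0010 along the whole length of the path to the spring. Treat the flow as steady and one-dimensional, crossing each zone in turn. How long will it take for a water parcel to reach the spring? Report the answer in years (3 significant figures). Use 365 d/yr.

3.48 years

For zones in series the flux q is common to all zones; the equivalent conductivity is the harmonic (thickness-weighted) mean, K_eq = L_total / Σ(L_j/K_j).
Σ(L/K) = 153/61.7 + 271/36.5 = 2.480 + 7.425 = 9.904 d
K_eq = L_total / Σ(L/K) = 424 / 9.904 = 42.81 m/d
q = K_eq · i = 42.81 × 0.0010 = 0.04281 m/d (same in every zone)
Zone A: v = q/n = 0.04281/0.09 = 0.4757 m/d → t_A = 153/0.4757 = 321.7 d
Zone B: v = q/n = 0.04281/0.15 = 0.2854 m/d → t_B = 271/0.2854 = 949.6 d
Total t = 321.7 + 949.6 = 1271 d
   = 1271 / 365 = 3.48 yr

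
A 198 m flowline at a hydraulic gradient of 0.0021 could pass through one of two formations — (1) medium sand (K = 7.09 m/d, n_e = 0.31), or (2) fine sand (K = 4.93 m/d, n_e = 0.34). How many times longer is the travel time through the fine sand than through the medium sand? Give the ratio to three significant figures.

1.58

Unit 1 (medium sand): v = 7.09×0.0021/0.31 = 0.04803 m/d, t = 198/0.04803 = 4123 d
Unit 2 (fine sand): v = 4.93×0.0021/0.34 = 0.03045 m/d, t = 198/0.03045 = 6502 d
t(fine sand) / t(medium sand) = 6502/4123 = 1.58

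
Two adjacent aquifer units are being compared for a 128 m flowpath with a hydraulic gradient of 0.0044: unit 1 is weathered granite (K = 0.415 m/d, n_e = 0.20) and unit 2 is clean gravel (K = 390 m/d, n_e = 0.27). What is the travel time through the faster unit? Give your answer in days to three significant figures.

Unit 1 (weathered granite): v = 0.415×0.0044/0.20 = 0.009130 m/d, t = 128/0.009130 = 14020 d
Unit 2 (clean gravel): v = 390×0.0044/0.27 = 6.356 m/d, t = 128/6.356 = 20.14 d
Faster unit: t = 20.1 d

20.1 days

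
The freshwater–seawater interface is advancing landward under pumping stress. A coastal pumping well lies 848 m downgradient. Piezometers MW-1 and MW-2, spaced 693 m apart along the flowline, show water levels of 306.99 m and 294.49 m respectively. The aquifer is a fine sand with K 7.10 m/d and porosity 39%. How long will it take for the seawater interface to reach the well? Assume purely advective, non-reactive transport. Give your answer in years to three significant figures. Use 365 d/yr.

7.08 years

Hydraulic gradient i = (306.99 − 294.49) / 693 = 12.50 / 693 = 0.01804
q = Ki = 7.10 × 0.01804 = 0.1281 m/d
v = Ki/n = 7.10·0.01804/0.39 = 0.3284 m/d
t = L / v = 848 / 0.3284 = 2582 d
   = 2582 / 365 = 7.08 yr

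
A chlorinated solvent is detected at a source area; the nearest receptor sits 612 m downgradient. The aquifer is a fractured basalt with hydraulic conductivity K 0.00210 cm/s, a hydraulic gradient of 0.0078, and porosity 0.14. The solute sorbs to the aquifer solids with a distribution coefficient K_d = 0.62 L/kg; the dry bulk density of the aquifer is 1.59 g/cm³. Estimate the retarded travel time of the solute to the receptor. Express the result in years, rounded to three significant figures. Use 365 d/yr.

K = 0.00210 cm/s × 864 = 1.814 m/d
Darcy flux q = K·i = 1.814 × 0.0078 = 0.01415 m/d
Average linear velocity = 0.01415 / 0.14 = 0.1011 m/d
Retardation R = 1 + ρ_b·K_d/n = 1 + 1.59×0.62/0.14 = 8.041
Contaminant velocity v_c = v/R = 0.1011/8.041 = 0.01257 m/d
t = L/v_c = 612/0.01257 = 48680 d
   = 48680/365 = 133 yr

133 years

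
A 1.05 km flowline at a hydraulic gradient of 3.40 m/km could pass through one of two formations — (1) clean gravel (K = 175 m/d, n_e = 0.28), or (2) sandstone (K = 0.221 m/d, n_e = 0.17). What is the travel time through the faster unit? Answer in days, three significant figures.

494 days

Unit 1 (clean gravel): v = 175×0.0034/0.28 = 2.125 m/d, t = 1050/2.125 = 494.1 d
Unit 2 (sandstone): v = 0.221×0.0034/0.17 = 0.004420 m/d, t = 1050/0.004420 = 237600 d
Faster unit: t = 494 d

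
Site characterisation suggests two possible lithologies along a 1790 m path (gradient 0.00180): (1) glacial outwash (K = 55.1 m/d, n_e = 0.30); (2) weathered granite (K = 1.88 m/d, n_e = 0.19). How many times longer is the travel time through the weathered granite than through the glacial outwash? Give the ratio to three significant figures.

Unit 1 (glacial outwash): v = 55.1×0.0018/0.30 = 0.3306 m/d, t = 1790/0.3306 = 5414 d
Unit 2 (weathered granite): v = 1.88×0.0018/0.19 = 0.01781 m/d, t = 1790/0.01781 = 100500 d
t(weathered granite) / t(glacial outwash) = 100500/5414 = 18.6

18.6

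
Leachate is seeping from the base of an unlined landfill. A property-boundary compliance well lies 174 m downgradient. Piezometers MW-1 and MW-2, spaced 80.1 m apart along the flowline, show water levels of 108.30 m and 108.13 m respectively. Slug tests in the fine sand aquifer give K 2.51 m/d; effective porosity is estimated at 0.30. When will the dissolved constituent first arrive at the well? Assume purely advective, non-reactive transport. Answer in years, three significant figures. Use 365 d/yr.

Hydraulic gradient i = (108.30 − 108.13) / 80.1 = 0.17 / 80.1 = 0.002122
Darcy flux q = K·i = 2.51 × 0.002122 = 0.005327 m/d
v_s = q/n_e = 0.005327/0.30 = 0.01776 m/d
t = L / v = 174 / 0.01776 = 9799 d
   = 9799 / 365 = 26.8 yr

26.8 years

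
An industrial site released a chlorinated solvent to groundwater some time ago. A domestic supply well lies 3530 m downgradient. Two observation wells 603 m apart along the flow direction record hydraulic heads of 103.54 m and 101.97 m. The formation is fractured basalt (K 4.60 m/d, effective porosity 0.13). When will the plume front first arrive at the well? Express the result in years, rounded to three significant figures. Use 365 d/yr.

105 years

Hydraulic gradient i = (103.54 − 101.97) / 603 = 1.57 / 603 = 0.002604
Specific discharge q = 4.60 × 0.002604 = 0.01198 m/d
v = Ki/n = 4.60·0.002604/0.13 = 0.09213 m/d
t = L / v = 3530 / 0.09213 = 38320 d
   = 38320 / 365 = 105 yr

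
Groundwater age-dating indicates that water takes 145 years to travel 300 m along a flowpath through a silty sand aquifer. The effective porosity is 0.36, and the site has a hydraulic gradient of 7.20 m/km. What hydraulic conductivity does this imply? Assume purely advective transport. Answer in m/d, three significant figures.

0.283 m/d

t = 145 years = 52930 d
v = L / t = 300 / 52930 = 0.005668 m/d
K = v · n / i = 0.005668 × 0.36 / 0.0072 = 0.283 m/d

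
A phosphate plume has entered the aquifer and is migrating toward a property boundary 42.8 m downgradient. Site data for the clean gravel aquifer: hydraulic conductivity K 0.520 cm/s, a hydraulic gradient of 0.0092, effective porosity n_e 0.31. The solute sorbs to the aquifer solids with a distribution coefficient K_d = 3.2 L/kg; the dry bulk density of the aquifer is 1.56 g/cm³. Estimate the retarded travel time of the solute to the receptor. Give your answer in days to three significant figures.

K = 0.520 cm/s × 864 = 449.3 m/d
Darcy flux q = K·i = 449.3 × 0.0092 = 4.133 m/d
Average linear velocity = 4.133 / 0.31 = 13.33 m/d
Retardation R = 1 + ρ_b·K_d/n = 1 + 1.56×3.2/0.31 = 17.10
Contaminant velocity v_c = v/R = 13.33/17.10 = 0.7796 m/d
t = L/v_c = 42.8/0.7796 = 54.90 d

54.9 days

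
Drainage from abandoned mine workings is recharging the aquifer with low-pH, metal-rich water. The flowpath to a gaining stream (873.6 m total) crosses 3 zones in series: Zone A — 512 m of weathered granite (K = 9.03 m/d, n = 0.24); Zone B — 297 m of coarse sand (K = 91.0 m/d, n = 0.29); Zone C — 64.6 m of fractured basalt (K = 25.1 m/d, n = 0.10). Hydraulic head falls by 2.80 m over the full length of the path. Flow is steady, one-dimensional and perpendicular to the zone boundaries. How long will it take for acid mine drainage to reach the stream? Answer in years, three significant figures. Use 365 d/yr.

13.2 years

Steady 1-D flow in series ⇒ the Darcy flux q is identical in every zone and the zone head losses add (resistances L/K in series).
Σ(L/K) = 512/9.03 + 297/91.0 + 64.6/25.1 = 56.70 + 3.264 + 2.574 = 62.54 d
q = ΔH / Σ(L/K) = 2.80 / 62.54 = 0.04477 m/d (same in every zone)
Zone A: v = q/n = 0.04477/0.24 = 0.1866 m/d → t_A = 512/0.1866 = 2744 d
Zone B: v = q/n = 0.04477/0.29 = 0.1544 m/d → t_B = 297/0.1544 = 1924 d
Zone C: v = q/n = 0.04477/0.10 = 0.4477 m/d → t_C = 64.6/0.4477 = 144.3 d
Total t = 2744 + 1924 + 144.3 = 4812 d
   = 4812 / 365 = 13.2 yr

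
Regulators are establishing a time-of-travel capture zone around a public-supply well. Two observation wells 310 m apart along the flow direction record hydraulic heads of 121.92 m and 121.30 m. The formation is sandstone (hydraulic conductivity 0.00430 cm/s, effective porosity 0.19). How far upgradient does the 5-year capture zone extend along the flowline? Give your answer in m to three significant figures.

71.4 m

Hydraulic gradient i = (121.92 − 121.30) / 310 = 0.62 / 310 = 0.002000
K = 0.00430 cm/s × 864 = 3.715 m/d
Darcy flux q = K·i = 3.715 × 0.002000 = 0.007430 m/d
Average linear velocity = 0.007430 / 0.19 = 0.03911 m/d
T = 5 yr × 365 = 1825 d
L = v × T = 0.03911 × 1825 = 71.37 m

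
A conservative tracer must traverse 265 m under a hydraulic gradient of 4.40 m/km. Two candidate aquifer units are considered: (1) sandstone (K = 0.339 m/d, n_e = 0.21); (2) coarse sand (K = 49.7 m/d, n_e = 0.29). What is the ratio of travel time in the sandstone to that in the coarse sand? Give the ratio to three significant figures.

106

Unit 1 (sandstone): v = 0.339×0.0044/0.21 = 0.007103 m/d, t = 265/0.007103 = 37310 d
Unit 2 (coarse sand): v = 49.7×0.0044/0.29 = 0.7541 m/d, t = 265/0.7541 = 351.4 d
t(sandstone) / t(coarse sand) = 37310/351.4 = 106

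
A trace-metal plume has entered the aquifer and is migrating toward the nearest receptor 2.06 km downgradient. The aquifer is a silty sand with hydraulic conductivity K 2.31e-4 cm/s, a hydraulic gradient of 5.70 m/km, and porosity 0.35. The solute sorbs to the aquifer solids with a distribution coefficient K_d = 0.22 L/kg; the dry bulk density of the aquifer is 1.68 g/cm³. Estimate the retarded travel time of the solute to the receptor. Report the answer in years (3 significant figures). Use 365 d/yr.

3570 years

K = 2.31e-4 cm/s × 864 = 0.1996 m/d
Darcy flux q = K·i = 0.1996 × 0.0057 = 0.001138 m/d
Seepage velocity v = q / n = 0.001138 / 0.35 = 0.003250 m/d
Retardation R = 1 + ρ_b·K_d/n = 1 + 1.68×0.22/0.35 = 2.056
Contaminant velocity v_c = v/R = 0.003250/2.056 = 0.001581 m/d
L = 2.06 km = 2060 m
t = L/v_c = 2060/0.001581 = 1.303e6 d
   = 1.303e6/365 = 3570 yr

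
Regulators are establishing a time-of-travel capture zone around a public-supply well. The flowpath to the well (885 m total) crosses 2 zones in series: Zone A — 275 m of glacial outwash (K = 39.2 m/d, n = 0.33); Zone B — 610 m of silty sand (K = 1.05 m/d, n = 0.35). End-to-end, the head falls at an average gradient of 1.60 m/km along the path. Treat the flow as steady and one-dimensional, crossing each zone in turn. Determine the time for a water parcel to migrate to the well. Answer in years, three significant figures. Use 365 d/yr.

346 years

Steady 1-D flow in series ⇒ the Darcy flux q is identical in every zone and the zone head losses add (resistances L/K in series).
Σ(L/K) = 275/39.2 + 610/1.05 = 7.015 + 581.0 = 588.0 d
K_eq = L_total / Σ(L/K) = 885 / 588.0 = 1.505 m/d
q = K_eq · i = 1.505 × 0.0016 = 0.002408 m/d (same in every zone)
Zone A: v = q/n = 0.002408/0.33 = 0.007298 m/d → t_A = 275/0.007298 = 37680 d
Zone B: v = q/n = 0.002408/0.35 = 0.006881 m/d → t_B = 610/0.006881 = 88650 d
Total t = 37680 + 88650 = 126300 d
   = 126300 / 365 = 346 yr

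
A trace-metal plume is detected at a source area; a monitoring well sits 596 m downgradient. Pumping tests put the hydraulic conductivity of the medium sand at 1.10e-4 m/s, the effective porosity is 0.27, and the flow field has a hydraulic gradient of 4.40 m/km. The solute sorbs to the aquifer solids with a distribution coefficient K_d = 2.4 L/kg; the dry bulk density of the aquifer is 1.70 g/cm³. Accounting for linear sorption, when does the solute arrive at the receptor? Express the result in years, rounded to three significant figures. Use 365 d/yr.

170 years

K = 1.10e-4 m/s × 86400 s/d = 9.504 m/d
Darcy flux q = K·i = 9.504 × 0.0044 = 0.04182 m/d
v = Ki/n = 9.504·0.0044/0.27 = 0.1549 m/d
Retardation R = 1 + ρ_b·K_d/n = 1 + 1.70×2.4/0.27 = 16.11
Contaminant velocity v_c = v/R = 0.1549/16.11 = 0.009613 m/d
t = L/v_c = 596/0.009613 = 62000 d
   = 62000/365 = 170 yr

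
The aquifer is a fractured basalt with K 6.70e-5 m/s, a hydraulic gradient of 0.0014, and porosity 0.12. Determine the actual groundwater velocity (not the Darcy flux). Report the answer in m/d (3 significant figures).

0.0675 m/d

K = 6.70e-5 m/s × 86400 s/d = 5.789 m/d
q = Ki = 5.789 × 0.0014 = 0.008104 m/d
Seepage velocity v = q / n = 0.008104 / 0.12 = 0.06754 m/d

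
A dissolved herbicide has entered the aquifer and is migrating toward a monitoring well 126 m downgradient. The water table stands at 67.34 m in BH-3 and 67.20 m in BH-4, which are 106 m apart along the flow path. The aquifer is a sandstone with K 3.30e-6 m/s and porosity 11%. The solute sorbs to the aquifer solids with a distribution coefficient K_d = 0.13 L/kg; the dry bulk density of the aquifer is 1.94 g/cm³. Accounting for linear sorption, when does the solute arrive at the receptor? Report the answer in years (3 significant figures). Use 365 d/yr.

Hydraulic gradient i = (67.34 − 67.20) / 106 = 0.14 / 106 = 0.001321
K = 3.30e-6 m/s × 86400 s/d = 0.2851 m/d
q = Ki = 0.2851 × 0.001321 = 3.766e-4 m/d
v = Ki/n = 0.2851·0.001321/0.11 = 0.003423 m/d
Retardation R = 1 + ρ_b·K_d/n = 1 + 1.94×0.13/0.11 = 3.293
Contaminant velocity v_c = v/R = 0.003423/3.293 = 0.001040 m/d
t = L/v_c = 126/0.001040 = 121200 d
   = 121200/365 = 332 yr

332 years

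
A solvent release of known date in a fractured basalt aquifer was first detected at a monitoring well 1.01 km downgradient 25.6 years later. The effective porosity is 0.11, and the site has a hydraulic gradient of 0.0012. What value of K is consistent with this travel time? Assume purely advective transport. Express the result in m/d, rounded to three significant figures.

9.91 m/d

t = 25.6 years = 9344 d
L = 1.01 km = 1010 m
v = L / t = 1010 / 9344 = 0.1081 m/d
K = v · n / i = 0.1081 × 0.11 / 0.0012 = 9.91 m/d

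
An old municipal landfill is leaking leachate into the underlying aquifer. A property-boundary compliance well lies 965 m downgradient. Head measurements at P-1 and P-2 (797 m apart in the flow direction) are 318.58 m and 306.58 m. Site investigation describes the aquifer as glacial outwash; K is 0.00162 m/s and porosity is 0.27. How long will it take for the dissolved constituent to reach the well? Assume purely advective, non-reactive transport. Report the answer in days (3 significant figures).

Hydraulic gradient i = (318.58 − 306.58) / 797 = 12.00 / 797 = 0.01506
K = 0.00162 m/s × 86400 s/d = 140.0 m/d
Specific discharge q = 140.0 × 0.01506 = 2.107 m/d
v_s = q/n_e = 2.107/0.27 = 7.805 m/d
t = L / v = 965 / 7.805 = 123.6 d

124 days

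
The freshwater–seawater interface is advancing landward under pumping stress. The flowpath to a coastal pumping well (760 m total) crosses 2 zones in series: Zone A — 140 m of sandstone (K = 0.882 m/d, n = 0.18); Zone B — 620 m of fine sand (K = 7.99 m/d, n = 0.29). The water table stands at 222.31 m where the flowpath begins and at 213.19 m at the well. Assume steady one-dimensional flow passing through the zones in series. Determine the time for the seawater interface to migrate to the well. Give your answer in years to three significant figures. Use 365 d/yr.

Total head drop ΔH = 222.31 − 213.19 = 9.12 m
Continuity: the same q passes through each zone, so ΔH = q·Σ(L_j/K_j) — the zones act as resistances in series.
Σ(L/K) = 140/0.882 + 620/7.99 = 158.7 + 77.60 = 236.3 d
q = ΔH / Σ(L/K) = 9.12 / 236.3 = 0.03859 m/d (same in every zone)
Zone A: v = q/n = 0.03859/0.18 = 0.2144 m/d → t_A = 140/0.2144 = 653.0 d
Zone B: v = q/n = 0.03859/0.29 = 0.1331 m/d → t_B = 620/0.1331 = 4659 d
Total t = 653.0 + 4659 = 5312 d
   = 5312 / 365 = 14.6 yr

14.6 years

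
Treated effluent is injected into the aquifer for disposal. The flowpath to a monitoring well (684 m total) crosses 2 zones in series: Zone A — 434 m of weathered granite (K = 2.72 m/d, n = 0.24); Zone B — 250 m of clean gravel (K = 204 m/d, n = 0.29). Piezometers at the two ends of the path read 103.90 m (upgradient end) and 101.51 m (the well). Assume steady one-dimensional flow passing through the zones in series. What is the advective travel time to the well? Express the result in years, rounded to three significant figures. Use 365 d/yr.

Total head drop ΔH = 103.90 − 101.51 = 2.39 m
Continuity: the same q passes through each zone, so ΔH = q·Σ(L_j/K_j) — the zones act as resistances in series.
Σ(L/K) = 434/2.72 + 250/204 = 159.6 + 1.225 = 160.8 d
q = ΔH / Σ(L/K) = 2.39 / 160.8 = 0.01486 m/d (same in every zone)
Zone A: v = q/n = 0.01486/0.24 = 0.06194 m/d → t_A = 434/0.06194 = 7007 d
Zone B: v = q/n = 0.01486/0.29 = 0.05126 m/d → t_B = 250/0.05126 = 4877 d
Total t = 7007 + 4877 = 11880 d
   = 11880 / 365 = 32.6 yr

32.6 years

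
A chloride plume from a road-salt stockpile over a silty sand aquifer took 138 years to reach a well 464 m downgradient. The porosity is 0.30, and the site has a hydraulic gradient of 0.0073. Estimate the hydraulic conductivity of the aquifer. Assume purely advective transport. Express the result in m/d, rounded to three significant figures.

t = 138 years = 50370 d
v = L / t = 464 / 50370 = 0.009212 m/d
K = v · n / i = 0.009212 × 0.30 / 0.0073 = 0.379 m/d

0.379 m/d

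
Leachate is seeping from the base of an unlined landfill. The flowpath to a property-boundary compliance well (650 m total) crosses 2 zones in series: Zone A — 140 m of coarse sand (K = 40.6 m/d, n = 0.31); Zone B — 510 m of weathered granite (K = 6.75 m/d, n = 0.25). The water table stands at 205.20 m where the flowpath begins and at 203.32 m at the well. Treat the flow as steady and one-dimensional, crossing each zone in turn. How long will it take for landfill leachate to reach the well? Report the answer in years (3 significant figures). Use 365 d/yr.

19.7 years

Total head drop ΔH = 205.20 − 203.32 = 1.88 m
Steady 1-D flow in series ⇒ the Darcy flux q is identical in every zone and the zone head losses add (resistances L/K in series).
Σ(L/K) = 140/40.6 + 510/6.75 = 3.448 + 75.56 = 79.00 d
q = ΔH / Σ(L/K) = 1.88 / 79.00 = 0.02380 m/d (same in every zone)
Zone A: v = q/n = 0.02380/0.31 = 0.07676 m/d → t_A = 140/0.07676 = 1824 d
Zone B: v = q/n = 0.02380/0.25 = 0.09519 m/d → t_B = 510/0.09519 = 5358 d
Total t = 1824 + 5358 = 7182 d
   = 7182 / 365 = 19.7 yr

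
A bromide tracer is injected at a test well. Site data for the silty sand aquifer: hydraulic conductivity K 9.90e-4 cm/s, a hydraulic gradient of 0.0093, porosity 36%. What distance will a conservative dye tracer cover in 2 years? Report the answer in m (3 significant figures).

K = 9.90e-4 cm/s × 864 = 0.8554 m/d
Specific discharge q = 0.8554 × 0.0093 = 0.007955 m/d
v = Ki/n = 0.8554·0.0093/0.36 = 0.02210 m/d
T = 2 yr × 365 = 730 d
L = v × T = 0.02210 × 730 = 16.13 m

16.1 m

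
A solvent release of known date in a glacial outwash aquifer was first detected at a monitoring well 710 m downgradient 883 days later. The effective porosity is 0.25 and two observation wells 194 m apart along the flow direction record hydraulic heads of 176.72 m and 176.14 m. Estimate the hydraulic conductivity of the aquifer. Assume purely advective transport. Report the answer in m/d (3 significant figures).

67.2 m/d

Hydraulic gradient i = (176.72 − 176.14) / 194 = 0.58 / 194 = 0.002990
v = L / t = 710 / 883 = 0.8041 m/d
K = v · n / i = 0.8041 × 0.25 / 0.002990 = 67.2 m/d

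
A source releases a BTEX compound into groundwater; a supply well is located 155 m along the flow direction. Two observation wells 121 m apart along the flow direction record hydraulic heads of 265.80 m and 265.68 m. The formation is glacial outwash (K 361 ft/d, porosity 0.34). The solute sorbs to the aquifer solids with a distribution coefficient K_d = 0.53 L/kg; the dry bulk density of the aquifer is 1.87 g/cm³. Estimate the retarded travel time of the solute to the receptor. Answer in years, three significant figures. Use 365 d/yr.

Hydraulic gradient i = (265.80 − 265.68) / 121 = 0.12 / 121 = 9.917e-4
K = 361 ft/d × 0.3048 = 110.0 m/d
Darcy flux q = K·i = 110.0 × 9.917e-4 = 0.1091 m/d
Seepage velocity v = q / n = 0.1091 / 0.34 = 0.3210 m/d
Retardation R = 1 + ρ_b·K_d/n = 1 + 1.87×0.53/0.34 = 3.915
Contaminant velocity v_c = v/R = 0.3210/3.915 = 0.08198 m/d
t = L/v_c = 155/0.08198 = 1891 d
   = 1891/365 = 5.18 yr

5.18 years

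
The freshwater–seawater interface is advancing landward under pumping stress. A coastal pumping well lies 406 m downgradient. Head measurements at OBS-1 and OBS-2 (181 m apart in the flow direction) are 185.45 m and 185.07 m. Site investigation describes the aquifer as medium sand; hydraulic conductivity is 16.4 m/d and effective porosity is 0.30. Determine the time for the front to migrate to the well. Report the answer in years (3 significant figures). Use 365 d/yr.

9.69 years

Hydraulic gradient i = (185.45 − 185.07) / 181 = 0.38 / 181 = 0.002099
Darcy flux q = K·i = 16.4 × 0.002099 = 0.03443 m/d
Seepage velocity v = q / n = 0.03443 / 0.30 = 0.1148 m/d
t = L / v = 406 / 0.1148 = 3538 d
   = 3538 / 365 = 9.69 yr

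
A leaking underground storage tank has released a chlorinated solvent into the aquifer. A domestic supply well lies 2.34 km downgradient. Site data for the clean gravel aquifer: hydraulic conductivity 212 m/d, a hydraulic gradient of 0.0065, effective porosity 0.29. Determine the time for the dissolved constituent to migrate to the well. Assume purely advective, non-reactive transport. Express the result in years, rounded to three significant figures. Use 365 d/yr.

q = Ki = 212 × 0.0065 = 1.378 m/d
v_s = q/n_e = 1.378/0.29 = 4.752 m/d
L = 2.34 km = 2340 m
t = L / v = 2340 / 4.752 = 492.5 d
   = 492.5 / 365 = 1.35 yr

1.35 years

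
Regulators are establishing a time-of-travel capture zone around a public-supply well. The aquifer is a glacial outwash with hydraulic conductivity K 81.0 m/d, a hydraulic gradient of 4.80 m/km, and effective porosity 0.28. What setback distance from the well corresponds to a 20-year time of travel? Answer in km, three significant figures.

10.1 km

q = Ki = 81.0 × 0.0048 = 0.3888 m/d
Average linear velocity = 0.3888 / 0.28 = 1.389 m/d
T = 20 yr × 365 = 7300 d
L = v × T = 1.389 × 7300 = 10140 m
   = 10.1 km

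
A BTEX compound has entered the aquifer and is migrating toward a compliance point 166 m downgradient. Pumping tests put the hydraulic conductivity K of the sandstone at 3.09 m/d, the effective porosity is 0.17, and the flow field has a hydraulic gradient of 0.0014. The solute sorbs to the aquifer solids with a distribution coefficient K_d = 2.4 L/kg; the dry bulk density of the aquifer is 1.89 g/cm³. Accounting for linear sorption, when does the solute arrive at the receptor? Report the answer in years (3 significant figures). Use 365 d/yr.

495 years

q = Ki = 3.09 × 0.0014 = 0.004326 m/d
Seepage velocity v = q / n = 0.004326 / 0.17 = 0.02545 m/d
Retardation R = 1 + ρ_b·K_d/n = 1 + 1.89×2.4/0.17 = 27.68
Contaminant velocity v_c = v/R = 0.02545/27.68 = 9.193e-4 m/d
t = L/v_c = 166/9.193e-4 = 180600 d
   = 180600/365 = 495 yr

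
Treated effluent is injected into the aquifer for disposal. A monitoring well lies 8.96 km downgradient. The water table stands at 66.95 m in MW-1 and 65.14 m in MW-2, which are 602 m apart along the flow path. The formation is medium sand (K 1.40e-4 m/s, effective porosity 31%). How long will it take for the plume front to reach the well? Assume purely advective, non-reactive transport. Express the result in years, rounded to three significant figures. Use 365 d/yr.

209 years

Hydraulic gradient i = (66.95 − 65.14) / 602 = 1.81 / 602 = 0.003007
K = 1.40e-4 m/s × 86400 s/d = 12.10 m/d
Specific discharge q = 12.10 × 0.003007 = 0.03637 m/d
Average linear velocity = 0.03637 / 0.31 = 0.1173 m/d
L = 8.96 km = 8960 m
t = L / v = 8960 / 0.1173 = 76370 d
   = 76370 / 365 = 209 yr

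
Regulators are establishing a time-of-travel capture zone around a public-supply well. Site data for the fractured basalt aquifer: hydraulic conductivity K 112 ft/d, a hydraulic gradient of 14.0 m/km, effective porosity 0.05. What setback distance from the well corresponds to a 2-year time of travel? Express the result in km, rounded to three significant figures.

6.98 km

K = 112 ft/d × 0.3048 = 34.14 m/d
q = Ki = 34.14 × 0.014 = 0.4779 m/d
Seepage velocity v = q / n = 0.4779 / 0.05 = 9.559 m/d
T = 2 yr × 365 = 730 d
L = v × T = 9.559 × 730 = 6978 m
   = 6.98 km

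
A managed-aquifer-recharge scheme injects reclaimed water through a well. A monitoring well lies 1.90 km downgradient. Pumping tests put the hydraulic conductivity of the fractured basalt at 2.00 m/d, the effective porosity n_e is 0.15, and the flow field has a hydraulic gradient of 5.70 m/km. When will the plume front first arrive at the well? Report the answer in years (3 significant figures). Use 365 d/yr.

68.5 years

Darcy flux q = K·i = 2.00 × 0.0057 = 0.01140 m/d
v_s = q/n_e = 0.01140/0.15 = 0.07600 m/d
L = 1.90 km = 1900 m
t = L / v = 1900 / 0.07600 = 25000 d
   = 25000 / 365 = 68.5 yr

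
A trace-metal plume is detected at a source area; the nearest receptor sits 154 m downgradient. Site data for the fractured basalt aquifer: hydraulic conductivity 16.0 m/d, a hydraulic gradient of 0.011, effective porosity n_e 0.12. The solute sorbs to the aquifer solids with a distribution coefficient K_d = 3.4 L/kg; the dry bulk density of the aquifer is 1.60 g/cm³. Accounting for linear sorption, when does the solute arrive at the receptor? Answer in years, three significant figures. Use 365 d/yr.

13.3 years

Darcy flux q = K·i = 16.0 × 0.011 = 0.1760 m/d
v_s = q/n_e = 0.1760/0.12 = 1.467 m/d
Retardation R = 1 + ρ_b·K_d/n = 1 + 1.60×3.4/0.12 = 46.33
Contaminant velocity v_c = v/R = 1.467/46.33 = 0.03165 m/d
t = L/v_c = 154/0.03165 = 4865 d
   = 4865/365 = 13.3 yr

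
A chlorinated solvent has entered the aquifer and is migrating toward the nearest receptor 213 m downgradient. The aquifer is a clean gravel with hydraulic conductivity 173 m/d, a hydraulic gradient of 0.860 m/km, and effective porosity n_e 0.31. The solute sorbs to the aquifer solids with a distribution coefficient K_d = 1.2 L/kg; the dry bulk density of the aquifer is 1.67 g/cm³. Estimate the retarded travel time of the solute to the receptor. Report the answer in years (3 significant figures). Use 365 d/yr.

Darcy flux q = K·i = 173 × 8.6e-4 = 0.1488 m/d
v_s = q/n_e = 0.1488/0.31 = 0.4799 m/d
Retardation R = 1 + ρ_b·K_d/n = 1 + 1.67×1.2/0.31 = 7.465
Contaminant velocity v_c = v/R = 0.4799/7.465 = 0.06430 m/d
t = L/v_c = 213/0.06430 = 3313 d
   = 3313/365 = 9.08 yr

9.08 years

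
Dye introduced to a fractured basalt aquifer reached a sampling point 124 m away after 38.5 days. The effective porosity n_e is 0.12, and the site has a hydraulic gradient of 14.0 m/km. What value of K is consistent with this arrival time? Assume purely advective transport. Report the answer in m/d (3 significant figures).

27.6 m/d

v = L / t = 124 / 38.5 = 3.221 m/d
K = v · n / i = 3.221 × 0.12 / 0.014 = 27.6 m/d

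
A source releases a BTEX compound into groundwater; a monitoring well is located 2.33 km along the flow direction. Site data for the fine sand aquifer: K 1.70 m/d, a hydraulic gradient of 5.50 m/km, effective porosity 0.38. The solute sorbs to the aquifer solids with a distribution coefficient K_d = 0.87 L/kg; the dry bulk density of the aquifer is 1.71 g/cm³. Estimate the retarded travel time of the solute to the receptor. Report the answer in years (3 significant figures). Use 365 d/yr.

1280 years

Darcy flux q = K·i = 1.70 × 0.0055 = 0.009350 m/d
v = Ki/n = 1.70·0.0055/0.38 = 0.02461 m/d
Retardation R = 1 + ρ_b·K_d/n = 1 + 1.71×0.87/0.38 = 4.915
Contaminant velocity v_c = v/R = 0.02461/4.915 = 0.005006 m/d
L = 2.33 km = 2330 m
t = L/v_c = 2330/0.005006 = 465400 d
   = 465400/365 = 1280 yr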